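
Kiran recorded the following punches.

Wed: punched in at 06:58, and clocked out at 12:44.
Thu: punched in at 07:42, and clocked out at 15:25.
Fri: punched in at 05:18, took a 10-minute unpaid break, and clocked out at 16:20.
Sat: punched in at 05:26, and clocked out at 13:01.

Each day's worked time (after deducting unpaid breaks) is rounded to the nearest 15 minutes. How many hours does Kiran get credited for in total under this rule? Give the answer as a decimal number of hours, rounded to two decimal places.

31.75 hours

Wed: 06:58–12:44 = 5 h 46 min → rounds to 5 h 45 min
Thu: 07:42–15:25 = 7 h 43 min → rounds to 7 h 45 min
Fri: 05:18–16:20 = 11 h 2 min − 10 min = 10 h 52 min → rounds to 10 h 45 min
Sat: 05:26–13:01 = 7 h 35 min → rounds to 7 h 30 min
Total credited: 31 h 45 min.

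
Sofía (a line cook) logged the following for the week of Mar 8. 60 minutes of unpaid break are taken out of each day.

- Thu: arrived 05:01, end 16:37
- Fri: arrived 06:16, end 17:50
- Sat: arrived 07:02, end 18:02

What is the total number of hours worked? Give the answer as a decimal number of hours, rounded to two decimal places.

31.17 hours

Thu: 05:01–16:37 = 11 h 36 min; less 60 min break → 10 h 36 min
Fri: 06:16–17:50 = 11 h 34 min; less 60 min break → 10 h 34 min
Sat: 07:02–18:02 = 11 h 0 min; less 60 min break → 10 h 0 min
Total: 10 h 36 min + 10 h 34 min + 10 h 0 min = 31 h 10 min.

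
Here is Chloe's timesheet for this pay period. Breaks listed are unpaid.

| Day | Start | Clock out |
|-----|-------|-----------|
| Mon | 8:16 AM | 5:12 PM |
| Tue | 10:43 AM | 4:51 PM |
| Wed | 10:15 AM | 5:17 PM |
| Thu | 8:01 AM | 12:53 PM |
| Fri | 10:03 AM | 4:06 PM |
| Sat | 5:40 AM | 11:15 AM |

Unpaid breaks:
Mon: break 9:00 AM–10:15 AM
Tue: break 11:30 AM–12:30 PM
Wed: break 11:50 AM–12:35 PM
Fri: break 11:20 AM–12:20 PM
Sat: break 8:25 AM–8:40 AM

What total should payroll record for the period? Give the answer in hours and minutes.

Mon: 8:16 AM–5:12 PM = 8 h 56 min; less 75 min break → 7 h 41 min
Tue: 10:43 AM–4:51 PM = 6 h 8 min; less 60 min break → 5 h 8 min
Wed: 10:15 AM–5:17 PM = 7 h 2 min; less 45 min break → 6 h 17 min
Thu: 8:01 AM–12:53 PM = 4 h 52 min
Fri: 10:03 AM–4:06 PM = 6 h 3 min; less 60 min break → 5 h 3 min
Sat: 5:40 AM–11:15 AM = 5 h 35 min; less 15 min break → 5 h 20 min
Total: 7 h 41 min + 5 h 8 min + 6 h 17 min + 4 h 52 min + 5 h 3 min + 5 h 20 min = 34 h 21 min.

34 h 21 min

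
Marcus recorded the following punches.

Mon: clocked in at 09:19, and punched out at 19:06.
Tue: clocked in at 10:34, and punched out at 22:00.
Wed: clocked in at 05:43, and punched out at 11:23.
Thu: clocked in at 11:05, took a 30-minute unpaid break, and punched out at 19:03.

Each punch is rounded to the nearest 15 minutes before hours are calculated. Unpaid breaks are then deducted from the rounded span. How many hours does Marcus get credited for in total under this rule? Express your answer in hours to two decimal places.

34.50 hours

Mon: in 09:19→09:15, out 19:06→19:00; 9 h 45 min
Tue: in 10:34→10:30, out 22:00→22:00; 11 h 30 min
Wed: in 05:43→05:45, out 11:23→11:30; 5 h 45 min
Thu: in 11:05→11:00, out 19:03→19:00; 8 h 0 min − 30 min = 7 h 30 min
Total credited: 34 h 30 min.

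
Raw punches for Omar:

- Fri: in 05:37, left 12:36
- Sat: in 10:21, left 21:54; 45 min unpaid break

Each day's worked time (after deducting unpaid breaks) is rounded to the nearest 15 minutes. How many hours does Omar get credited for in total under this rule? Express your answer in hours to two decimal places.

Fri: 05:37–12:36 = 6 h 59 min → rounds to 7 h 0 min
Sat: 10:21–21:54 = 11 h 33 min − 45 min = 10 h 48 min → rounds to 10 h 45 min
Total credited: 17 h 45 min.

17.75 hours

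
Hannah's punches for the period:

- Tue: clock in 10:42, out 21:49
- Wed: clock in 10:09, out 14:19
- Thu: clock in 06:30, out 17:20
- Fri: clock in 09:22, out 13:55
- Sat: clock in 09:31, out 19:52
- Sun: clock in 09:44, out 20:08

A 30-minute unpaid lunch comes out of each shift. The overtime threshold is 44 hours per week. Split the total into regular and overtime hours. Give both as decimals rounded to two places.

Tue: 10:42–21:49 = 11 h 7 min; less 30 min break → 10 h 37 min
Wed: 10:09–14:19 = 4 h 10 min; less 30 min break → 3 h 40 min
Thu: 06:30–17:20 = 10 h 50 min; less 30 min break → 10 h 20 min
Fri: 09:22–13:55 = 4 h 33 min; less 30 min break → 4 h 3 min
Sat: 09:31–19:52 = 10 h 21 min; less 30 min break → 9 h 51 min
Sun: 09:44–20:08 = 10 h 24 min; less 30 min break → 9 h 54 min
Total worked: 48 h 25 min = 48.42 h.
Threshold 44 h → overtime 4 h 25 min, regular 44 h 0 min.

Regular 44.00 hours, overtime 4.42 hours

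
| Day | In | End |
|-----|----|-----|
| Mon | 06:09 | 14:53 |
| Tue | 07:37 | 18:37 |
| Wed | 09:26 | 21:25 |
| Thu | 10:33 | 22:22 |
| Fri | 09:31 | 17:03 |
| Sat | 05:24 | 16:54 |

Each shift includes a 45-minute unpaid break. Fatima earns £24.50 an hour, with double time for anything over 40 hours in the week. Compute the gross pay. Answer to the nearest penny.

Mon: 06:09–14:53 = 8 h 44 min; less 45 min break → 7 h 59 min
Tue: 07:37–18:37 = 11 h 0 min; less 45 min break → 10 h 15 min
Wed: 09:26–21:25 = 11 h 59 min; less 45 min break → 11 h 14 min
Thu: 10:33–22:22 = 11 h 49 min; less 45 min break → 11 h 4 min
Fri: 09:31–17:03 = 7 h 32 min; less 45 min break → 6 h 47 min
Sat: 05:24–16:54 = 11 h 30 min; less 45 min break → 10 h 45 min
Total worked: 58 h 4 min = 3484 min.
Regular 40 h 0 min = 2400 min at £24.50/h; overtime 18 h 4 min = 1084 min at £49.00/h.
Pay = (2400 × £24.50 + 1084 × £49.00) ÷ 60 = £1865.27.

£1865.27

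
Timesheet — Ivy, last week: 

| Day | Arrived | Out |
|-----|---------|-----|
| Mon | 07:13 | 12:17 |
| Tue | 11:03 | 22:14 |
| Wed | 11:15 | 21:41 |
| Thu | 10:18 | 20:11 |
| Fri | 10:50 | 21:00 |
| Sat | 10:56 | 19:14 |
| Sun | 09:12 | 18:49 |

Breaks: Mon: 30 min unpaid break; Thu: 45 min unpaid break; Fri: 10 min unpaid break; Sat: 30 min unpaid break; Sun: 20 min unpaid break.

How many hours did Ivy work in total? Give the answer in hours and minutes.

62 h 24 min

Mon: 07:13–12:17 = 5 h 4 min; less 30 min break → 4 h 34 min
Tue: 11:03–22:14 = 11 h 11 min
Wed: 11:15–21:41 = 10 h 26 min
Thu: 10:18–20:11 = 9 h 53 min; less 45 min break → 9 h 8 min
Fri: 10:50–21:00 = 10 h 10 min; less 10 min break → 10 h 0 min
Sat: 10:56–19:14 = 8 h 18 min; less 30 min break → 7 h 48 min
Sun: 09:12–18:49 = 9 h 37 min; less 20 min break → 9 h 17 min
Total: 4 h 34 min + 11 h 11 min + 10 h 26 min + 9 h 8 min + 10 h 0 min + 7 h 48 min + 9 h 17 min = 62 h 24 min.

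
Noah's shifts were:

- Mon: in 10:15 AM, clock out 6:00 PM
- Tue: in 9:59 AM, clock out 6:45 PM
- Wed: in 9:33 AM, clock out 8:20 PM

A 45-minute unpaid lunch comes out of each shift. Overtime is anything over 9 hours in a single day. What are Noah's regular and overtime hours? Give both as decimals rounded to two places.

Regular 24.02 hours, overtime 1.03 hours

Mon: 10:15 AM–6:00 PM = 7 h 45 min; less 45 min break → 7 h 0 min
Tue: 9:59 AM–6:45 PM = 8 h 46 min; less 45 min break → 8 h 1 min
Wed: 9:33 AM–8:20 PM = 10 h 47 min; less 45 min break → 10 h 2 min
Mon reg 7 h 0 min / OT 0 h 0 min; Tue reg 8 h 1 min / OT 0 h 0 min; Wed reg 9 h 0 min / OT 1 h 2 min.
Totals: regular 24 h 1 min, overtime 1 h 2 min.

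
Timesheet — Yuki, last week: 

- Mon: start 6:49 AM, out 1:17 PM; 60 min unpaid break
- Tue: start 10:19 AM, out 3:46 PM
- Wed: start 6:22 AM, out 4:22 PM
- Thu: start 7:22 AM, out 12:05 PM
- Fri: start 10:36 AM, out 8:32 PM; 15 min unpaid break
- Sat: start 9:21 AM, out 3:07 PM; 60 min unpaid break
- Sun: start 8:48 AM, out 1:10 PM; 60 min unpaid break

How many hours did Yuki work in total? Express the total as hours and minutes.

Mon: 6:49 AM–1:17 PM = 6 h 28 min; less 60 min break → 5 h 28 min
Tue: 10:19 AM–3:46 PM = 5 h 27 min
Wed: 6:22 AM–4:22 PM = 10 h 0 min
Thu: 7:22 AM–12:05 PM = 4 h 43 min
Fri: 10:36 AM–8:32 PM = 9 h 56 min; less 15 min break → 9 h 41 min
Sat: 9:21 AM–3:07 PM = 5 h 46 min; less 60 min break → 4 h 46 min
Sun: 8:48 AM–1:10 PM = 4 h 22 min; less 60 min break → 3 h 22 min
Total: 5 h 28 min + 5 h 27 min + 10 h 0 min + 4 h 43 min + 9 h 41 min + 4 h 46 min + 3 h 22 min = 43 h 27 min.

43 h 27 min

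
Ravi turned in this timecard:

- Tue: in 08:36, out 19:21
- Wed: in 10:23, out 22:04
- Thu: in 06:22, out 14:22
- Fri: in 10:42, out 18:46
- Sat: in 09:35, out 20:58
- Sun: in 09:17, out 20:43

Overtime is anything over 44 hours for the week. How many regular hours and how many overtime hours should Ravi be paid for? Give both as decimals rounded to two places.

Tue: 08:36–19:21 = 10 h 45 min
Wed: 10:23–22:04 = 11 h 41 min
Thu: 06:22–14:22 = 8 h 0 min
Fri: 10:42–18:46 = 8 h 4 min
Sat: 09:35–20:58 = 11 h 23 min
Sun: 09:17–20:43 = 11 h 26 min
Total worked: 61 h 19 min = 61.32 h.
Threshold 44 h → overtime 17 h 19 min, regular 44 h 0 min.

Regular 44.00 hours, overtime 17.32 hours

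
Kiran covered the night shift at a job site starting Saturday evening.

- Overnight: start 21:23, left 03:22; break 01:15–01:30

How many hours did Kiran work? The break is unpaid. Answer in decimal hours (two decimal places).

Overnight: 21:23 → midnight = 2 h 37 min; midnight → 03:22 = 3 h 22 min; span 5 h 59 min; less 15 min break → 5 h 44 min

5.73 hours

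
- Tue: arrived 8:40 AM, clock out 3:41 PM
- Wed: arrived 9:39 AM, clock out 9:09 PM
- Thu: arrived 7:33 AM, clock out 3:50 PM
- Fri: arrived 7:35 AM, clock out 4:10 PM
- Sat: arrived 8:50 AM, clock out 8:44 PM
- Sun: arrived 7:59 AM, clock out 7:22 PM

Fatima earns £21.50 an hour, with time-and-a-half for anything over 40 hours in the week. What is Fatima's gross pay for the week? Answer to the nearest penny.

£1462.00

Tue: 8:40 AM–3:41 PM = 7 h 1 min
Wed: 9:39 AM–9:09 PM = 11 h 30 min
Thu: 7:33 AM–3:50 PM = 8 h 17 min
Fri: 7:35 AM–4:10 PM = 8 h 35 min
Sat: 8:50 AM–8:44 PM = 11 h 54 min
Sun: 7:59 AM–7:22 PM = 11 h 23 min
Total worked: 58 h 40 min = 3520 min.
Regular 40 h 0 min = 2400 min at £21.50/h; overtime 18 h 40 min = 1120 min at £32.25/h.
Pay = (2400 × £21.50 + 1120 × £32.25) ÷ 60 = £1462.00.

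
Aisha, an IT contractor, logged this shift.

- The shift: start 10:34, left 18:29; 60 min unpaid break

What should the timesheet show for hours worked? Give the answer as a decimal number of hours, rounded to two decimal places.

The shift: 10:34–18:29 = 7 h 55 min; less 60 min break → 6 h 55 min

6.92 hours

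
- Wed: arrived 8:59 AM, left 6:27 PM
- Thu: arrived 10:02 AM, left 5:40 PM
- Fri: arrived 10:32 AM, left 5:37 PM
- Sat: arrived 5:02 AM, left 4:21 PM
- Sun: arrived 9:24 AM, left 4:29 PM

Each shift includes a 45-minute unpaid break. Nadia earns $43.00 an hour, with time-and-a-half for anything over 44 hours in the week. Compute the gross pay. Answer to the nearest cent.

Wed: 8:59 AM–6:27 PM = 9 h 28 min; less 45 min break → 8 h 43 min
Thu: 10:02 AM–5:40 PM = 7 h 38 min; less 45 min break → 6 h 53 min
Fri: 10:32 AM–5:37 PM = 7 h 5 min; less 45 min break → 6 h 20 min
Sat: 5:02 AM–4:21 PM = 11 h 19 min; less 45 min break → 10 h 34 min
Sun: 9:24 AM–4:29 PM = 7 h 5 min; less 45 min break → 6 h 20 min
Total worked: 38 h 50 min = 2330 min.
Regular 38 h 50 min = 2330 min at $43.00/h; overtime 0 h 0 min = 0 min at $64.50/h.
Pay = (2330 × $43.00 + 0 × $64.50) ÷ 60 = $1669.83.

$1669.83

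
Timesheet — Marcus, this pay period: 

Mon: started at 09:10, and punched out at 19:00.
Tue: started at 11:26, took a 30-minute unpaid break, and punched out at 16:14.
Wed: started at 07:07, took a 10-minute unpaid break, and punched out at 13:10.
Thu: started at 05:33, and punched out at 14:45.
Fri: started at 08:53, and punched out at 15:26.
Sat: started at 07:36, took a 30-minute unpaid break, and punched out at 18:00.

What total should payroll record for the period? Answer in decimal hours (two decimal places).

45.67 hours

Mon: 09:10–19:00 = 9 h 50 min
Tue: 11:26–16:14 = 4 h 48 min; less 30 min break → 4 h 18 min
Wed: 07:07–13:10 = 6 h 3 min; less 10 min break → 5 h 53 min
Thu: 05:33–14:45 = 9 h 12 min
Fri: 08:53–15:26 = 6 h 33 min
Sat: 07:36–18:00 = 10 h 24 min; less 30 min break → 9 h 54 min
Total: 9 h 50 min + 4 h 18 min + 5 h 53 min + 9 h 12 min + 6 h 33 min + 9 h 54 min = 45 h 40 min.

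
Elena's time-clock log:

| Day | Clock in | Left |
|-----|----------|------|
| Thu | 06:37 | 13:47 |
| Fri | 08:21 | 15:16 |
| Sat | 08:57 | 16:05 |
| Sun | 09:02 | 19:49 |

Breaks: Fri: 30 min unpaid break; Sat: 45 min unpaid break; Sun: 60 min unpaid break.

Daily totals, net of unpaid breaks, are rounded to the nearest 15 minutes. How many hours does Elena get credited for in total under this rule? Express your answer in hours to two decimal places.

30.00 hours

Thu: 06:37–13:47 = 7 h 10 min → rounds to 7 h 15 min
Fri: 08:21–15:16 = 6 h 55 min − 30 min = 6 h 25 min → rounds to 6 h 30 min
Sat: 08:57–16:05 = 7 h 8 min − 45 min = 6 h 23 min → rounds to 6 h 30 min
Sun: 09:02–19:49 = 10 h 47 min − 60 min = 9 h 47 min → rounds to 9 h 45 min
Total credited: 30 h 0 min.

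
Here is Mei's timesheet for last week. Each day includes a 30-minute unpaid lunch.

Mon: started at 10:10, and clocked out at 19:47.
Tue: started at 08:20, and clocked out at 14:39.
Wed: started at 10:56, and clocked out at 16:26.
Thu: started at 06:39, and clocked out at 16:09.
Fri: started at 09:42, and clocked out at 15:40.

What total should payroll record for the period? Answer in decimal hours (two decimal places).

34.40 hours

Mon: 10:10–19:47 = 9 h 37 min; less 30 min break → 9 h 7 min
Tue: 08:20–14:39 = 6 h 19 min; less 30 min break → 5 h 49 min
Wed: 10:56–16:26 = 5 h 30 min; less 30 min break → 5 h 0 min
Thu: 06:39–16:09 = 9 h 30 min; less 30 min break → 9 h 0 min
Fri: 09:42–15:40 = 5 h 58 min; less 30 min break → 5 h 28 min
Total: 9 h 7 min + 5 h 49 min + 5 h 0 min + 9 h 0 min + 5 h 28 min = 34 h 24 min.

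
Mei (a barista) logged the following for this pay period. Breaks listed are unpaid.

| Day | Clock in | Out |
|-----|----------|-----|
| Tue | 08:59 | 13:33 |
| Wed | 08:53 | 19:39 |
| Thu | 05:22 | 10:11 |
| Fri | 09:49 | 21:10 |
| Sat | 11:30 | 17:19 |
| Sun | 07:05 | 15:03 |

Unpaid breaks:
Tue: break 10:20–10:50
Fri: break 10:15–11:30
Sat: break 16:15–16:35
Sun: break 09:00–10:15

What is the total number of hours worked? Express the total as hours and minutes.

41 h 57 min

Tue: 08:59–13:33 = 4 h 34 min; less 30 min break → 4 h 4 min
Wed: 08:53–19:39 = 10 h 46 min
Thu: 05:22–10:11 = 4 h 49 min
Fri: 09:49–21:10 = 11 h 21 min; less 75 min break → 10 h 6 min
Sat: 11:30–17:19 = 5 h 49 min; less 20 min break → 5 h 29 min
Sun: 07:05–15:03 = 7 h 58 min; less 75 min break → 6 h 43 min
Total: 4 h 4 min + 10 h 46 min + 4 h 49 min + 10 h 6 min + 5 h 29 min + 6 h 43 min = 41 h 57 min.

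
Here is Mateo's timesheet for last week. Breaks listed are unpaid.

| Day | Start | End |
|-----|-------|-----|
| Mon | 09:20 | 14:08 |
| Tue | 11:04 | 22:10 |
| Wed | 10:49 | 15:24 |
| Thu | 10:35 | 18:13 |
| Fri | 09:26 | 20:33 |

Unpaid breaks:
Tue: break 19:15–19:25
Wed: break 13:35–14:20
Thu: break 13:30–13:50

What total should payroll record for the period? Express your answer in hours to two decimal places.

37.98 hours

Mon: 09:20–14:08 = 4 h 48 min
Tue: 11:04–22:10 = 11 h 6 min; less 10 min break → 10 h 56 min
Wed: 10:49–15:24 = 4 h 35 min; less 45 min break → 3 h 50 min
Thu: 10:35–18:13 = 7 h 38 min; less 20 min break → 7 h 18 min
Fri: 09:26–20:33 = 11 h 7 min
Total: 4 h 48 min + 10 h 56 min + 3 h 50 min + 7 h 18 min + 11 h 7 min = 37 h 59 min.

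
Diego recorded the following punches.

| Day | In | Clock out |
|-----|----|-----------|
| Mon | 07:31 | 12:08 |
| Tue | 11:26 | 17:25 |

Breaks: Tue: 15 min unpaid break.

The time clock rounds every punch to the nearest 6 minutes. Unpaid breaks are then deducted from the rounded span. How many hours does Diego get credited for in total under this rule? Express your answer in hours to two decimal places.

Mon: in 07:31→07:30, out 12:08→12:06; 4 h 36 min
Tue: in 11:26→11:24, out 17:25→17:24; 6 h 0 min − 15 min = 5 h 45 min
Total credited: 10 h 21 min.

10.35 hours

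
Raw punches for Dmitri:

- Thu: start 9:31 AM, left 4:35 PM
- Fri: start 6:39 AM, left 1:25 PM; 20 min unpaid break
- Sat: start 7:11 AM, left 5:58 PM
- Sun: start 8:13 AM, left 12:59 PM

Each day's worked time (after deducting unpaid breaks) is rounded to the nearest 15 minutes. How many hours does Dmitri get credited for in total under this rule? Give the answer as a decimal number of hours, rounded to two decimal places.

29.00 hours

Thu: 9:31 AM–4:35 PM = 7 h 4 min → rounds to 7 h 0 min
Fri: 6:39 AM–1:25 PM = 6 h 46 min − 20 min = 6 h 26 min → rounds to 6 h 30 min
Sat: 7:11 AM–5:58 PM = 10 h 47 min → rounds to 10 h 45 min
Sun: 8:13 AM–12:59 PM = 4 h 46 min → rounds to 4 h 45 min
Total credited: 29 h 0 min.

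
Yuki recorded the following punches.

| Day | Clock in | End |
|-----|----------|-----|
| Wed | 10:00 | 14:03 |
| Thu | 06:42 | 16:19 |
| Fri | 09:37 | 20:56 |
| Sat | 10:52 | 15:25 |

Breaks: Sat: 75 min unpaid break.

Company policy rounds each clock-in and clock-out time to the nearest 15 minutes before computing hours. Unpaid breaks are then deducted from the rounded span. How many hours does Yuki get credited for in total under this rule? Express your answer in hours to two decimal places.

Wed: in 10:00→10:00, out 14:03→14:00; 4 h 0 min
Thu: in 06:42→06:45, out 16:19→16:15; 9 h 30 min
Fri: in 09:37→09:30, out 20:56→21:00; 11 h 30 min
Sat: in 10:52→10:45, out 15:25→15:30; 4 h 45 min − 75 min = 3 h 30 min
Total credited: 28 h 30 min.

28.50 hours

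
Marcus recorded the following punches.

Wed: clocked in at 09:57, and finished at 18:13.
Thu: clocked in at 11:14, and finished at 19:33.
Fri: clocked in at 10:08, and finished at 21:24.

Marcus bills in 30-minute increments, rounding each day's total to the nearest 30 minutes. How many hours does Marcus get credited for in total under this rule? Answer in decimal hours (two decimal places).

Wed: 09:57–18:13 = 8 h 16 min → rounds to 8 h 30 min
Thu: 11:14–19:33 = 8 h 19 min → rounds to 8 h 30 min
Fri: 10:08–21:24 = 11 h 16 min → rounds to 11 h 30 min
Total credited: 28 h 30 min.

28.50 hours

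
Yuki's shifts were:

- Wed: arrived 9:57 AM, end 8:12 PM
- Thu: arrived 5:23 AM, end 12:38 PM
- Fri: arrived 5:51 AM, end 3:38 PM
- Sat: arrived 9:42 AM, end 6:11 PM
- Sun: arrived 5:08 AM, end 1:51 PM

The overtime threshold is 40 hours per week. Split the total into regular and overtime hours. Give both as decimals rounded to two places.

Wed: 9:57 AM–8:12 PM = 10 h 15 min
Thu: 5:23 AM–12:38 PM = 7 h 15 min
Fri: 5:51 AM–3:38 PM = 9 h 47 min
Sat: 9:42 AM–6:11 PM = 8 h 29 min
Sun: 5:08 AM–1:51 PM = 8 h 43 min
Total worked: 44 h 29 min = 44.48 h.
Threshold 40 h → overtime 4 h 29 min, regular 40 h 0 min.

Regular 40.00 hours, overtime 4.48 hours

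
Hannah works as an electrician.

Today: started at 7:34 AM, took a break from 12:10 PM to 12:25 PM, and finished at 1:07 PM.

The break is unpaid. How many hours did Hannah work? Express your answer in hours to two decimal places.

Today: 7:34 AM–1:07 PM = 5 h 33 min; less 15 min break → 5 h 18 min

5.30 hours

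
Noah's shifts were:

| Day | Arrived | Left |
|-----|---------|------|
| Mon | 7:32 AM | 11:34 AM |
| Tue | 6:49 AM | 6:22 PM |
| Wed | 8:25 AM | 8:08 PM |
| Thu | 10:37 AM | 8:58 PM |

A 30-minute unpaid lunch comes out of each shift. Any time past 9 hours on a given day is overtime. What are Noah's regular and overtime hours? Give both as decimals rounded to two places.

Mon: 7:32 AM–11:34 AM = 4 h 2 min; less 30 min break → 3 h 32 min
Tue: 6:49 AM–6:22 PM = 11 h 33 min; less 30 min break → 11 h 3 min
Wed: 8:25 AM–8:08 PM = 11 h 43 min; less 30 min break → 11 h 13 min
Thu: 10:37 AM–8:58 PM = 10 h 21 min; less 30 min break → 9 h 51 min
Mon reg 3 h 32 min / OT 0 h 0 min; Tue reg 9 h 0 min / OT 2 h 3 min; Wed reg 9 h 0 min / OT 2 h 13 min; Thu reg 9 h 0 min / OT 0 h 51 min.
Totals: regular 30 h 32 min, overtime 5 h 7 min.

Regular 30.53 hours, overtime 5.12 hours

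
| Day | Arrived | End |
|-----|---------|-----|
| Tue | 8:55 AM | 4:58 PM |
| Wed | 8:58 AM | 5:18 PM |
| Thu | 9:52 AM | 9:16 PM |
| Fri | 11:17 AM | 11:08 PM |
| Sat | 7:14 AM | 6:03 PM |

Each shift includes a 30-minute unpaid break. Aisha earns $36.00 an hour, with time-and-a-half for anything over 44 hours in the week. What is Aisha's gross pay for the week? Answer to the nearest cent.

Tue: 8:55 AM–4:58 PM = 8 h 3 min; less 30 min break → 7 h 33 min
Wed: 8:58 AM–5:18 PM = 8 h 20 min; less 30 min break → 7 h 50 min
Thu: 9:52 AM–9:16 PM = 11 h 24 min; less 30 min break → 10 h 54 min
Fri: 11:17 AM–11:08 PM = 11 h 51 min; less 30 min break → 11 h 21 min
Sat: 7:14 AM–6:03 PM = 10 h 49 min; less 30 min break → 10 h 19 min
Total worked: 47 h 57 min = 2877 min.
Regular 44 h 0 min = 2640 min at $36.00/h; overtime 3 h 57 min = 237 min at $54.00/h.
Pay = (2640 × $36.00 + 237 × $54.00) ÷ 60 = $1797.30.

$1797.30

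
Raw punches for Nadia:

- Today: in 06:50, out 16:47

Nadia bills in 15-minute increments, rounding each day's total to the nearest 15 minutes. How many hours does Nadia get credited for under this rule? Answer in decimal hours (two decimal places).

Today: 06:50–16:47 = 9 h 57 min → rounds to 10 h 0 min

10.00 hours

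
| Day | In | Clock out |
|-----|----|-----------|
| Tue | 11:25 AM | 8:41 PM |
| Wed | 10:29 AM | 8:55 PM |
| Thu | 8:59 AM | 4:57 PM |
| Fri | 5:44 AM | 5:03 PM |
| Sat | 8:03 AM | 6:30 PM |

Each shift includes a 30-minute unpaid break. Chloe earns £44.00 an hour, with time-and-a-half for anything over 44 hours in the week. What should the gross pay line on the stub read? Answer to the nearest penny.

Tue: 11:25 AM–8:41 PM = 9 h 16 min; less 30 min break → 8 h 46 min
Wed: 10:29 AM–8:55 PM = 10 h 26 min; less 30 min break → 9 h 56 min
Thu: 8:59 AM–4:57 PM = 7 h 58 min; less 30 min break → 7 h 28 min
Fri: 5:44 AM–5:03 PM = 11 h 19 min; less 30 min break → 10 h 49 min
Sat: 8:03 AM–6:30 PM = 10 h 27 min; less 30 min break → 9 h 57 min
Total worked: 46 h 56 min = 2816 min.
Regular 44 h 0 min = 2640 min at £44.00/h; overtime 2 h 56 min = 176 min at £66.00/h.
Pay = (2640 × £44.00 + 176 × £66.00) ÷ 60 = £2129.60.

£2129.60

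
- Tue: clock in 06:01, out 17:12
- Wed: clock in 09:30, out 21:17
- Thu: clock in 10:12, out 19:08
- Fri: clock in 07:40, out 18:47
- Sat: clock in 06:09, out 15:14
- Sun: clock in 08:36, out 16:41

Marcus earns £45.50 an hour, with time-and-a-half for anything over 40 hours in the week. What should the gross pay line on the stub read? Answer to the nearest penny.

Tue: 06:01–17:12 = 11 h 11 min
Wed: 09:30–21:17 = 11 h 47 min
Thu: 10:12–19:08 = 8 h 56 min
Fri: 07:40–18:47 = 11 h 7 min
Sat: 06:09–15:14 = 9 h 5 min
Sun: 08:36–16:41 = 8 h 5 min
Total worked: 60 h 11 min = 3611 min.
Regular 40 h 0 min = 2400 min at £45.50/h; overtime 20 h 11 min = 1211 min at £68.25/h.
Pay = (2400 × £45.50 + 1211 × £68.25) ÷ 60 = £3197.51.

£3197.51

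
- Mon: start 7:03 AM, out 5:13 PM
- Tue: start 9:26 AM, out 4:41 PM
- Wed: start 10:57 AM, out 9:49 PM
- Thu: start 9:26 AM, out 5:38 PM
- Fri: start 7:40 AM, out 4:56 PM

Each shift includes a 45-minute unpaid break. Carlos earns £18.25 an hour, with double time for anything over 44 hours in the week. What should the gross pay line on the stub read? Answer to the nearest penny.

£766.50

Mon: 7:03 AM–5:13 PM = 10 h 10 min; less 45 min break → 9 h 25 min
Tue: 9:26 AM–4:41 PM = 7 h 15 min; less 45 min break → 6 h 30 min
Wed: 10:57 AM–9:49 PM = 10 h 52 min; less 45 min break → 10 h 7 min
Thu: 9:26 AM–5:38 PM = 8 h 12 min; less 45 min break → 7 h 27 min
Fri: 7:40 AM–4:56 PM = 9 h 16 min; less 45 min break → 8 h 31 min
Total worked: 42 h 0 min = 2520 min.
Regular 42 h 0 min = 2520 min at £18.25/h; overtime 0 h 0 min = 0 min at £36.50/h.
Pay = (2520 × £18.25 + 0 × £36.50) ÷ 60 = £766.50.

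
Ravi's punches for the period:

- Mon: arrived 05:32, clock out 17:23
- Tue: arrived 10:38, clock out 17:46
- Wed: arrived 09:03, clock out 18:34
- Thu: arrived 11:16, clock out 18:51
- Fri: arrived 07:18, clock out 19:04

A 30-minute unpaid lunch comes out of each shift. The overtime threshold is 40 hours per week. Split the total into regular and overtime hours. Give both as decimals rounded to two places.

Mon: 05:32–17:23 = 11 h 51 min; less 30 min break → 11 h 21 min
Tue: 10:38–17:46 = 7 h 8 min; less 30 min break → 6 h 38 min
Wed: 09:03–18:34 = 9 h 31 min; less 30 min break → 9 h 1 min
Thu: 11:16–18:51 = 7 h 35 min; less 30 min break → 7 h 5 min
Fri: 07:18–19:04 = 11 h 46 min; less 30 min break → 11 h 16 min
Total worked: 45 h 21 min = 45.35 h.
Threshold 40 h → overtime 5 h 21 min, regular 40 h 0 min.

Regular 40.00 hours, overtime 5.35 hours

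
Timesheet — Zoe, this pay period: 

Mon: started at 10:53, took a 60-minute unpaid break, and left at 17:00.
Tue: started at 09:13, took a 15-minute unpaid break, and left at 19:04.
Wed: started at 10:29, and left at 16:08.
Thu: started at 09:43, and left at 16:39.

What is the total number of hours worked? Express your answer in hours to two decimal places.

27.30 hours

Mon: 10:53–17:00 = 6 h 7 min; less 60 min break → 5 h 7 min
Tue: 09:13–19:04 = 9 h 51 min; less 15 min break → 9 h 36 min
Wed: 10:29–16:08 = 5 h 39 min
Thu: 09:43–16:39 = 6 h 56 min
Total: 5 h 7 min + 9 h 36 min + 5 h 39 min + 6 h 56 min = 27 h 18 min.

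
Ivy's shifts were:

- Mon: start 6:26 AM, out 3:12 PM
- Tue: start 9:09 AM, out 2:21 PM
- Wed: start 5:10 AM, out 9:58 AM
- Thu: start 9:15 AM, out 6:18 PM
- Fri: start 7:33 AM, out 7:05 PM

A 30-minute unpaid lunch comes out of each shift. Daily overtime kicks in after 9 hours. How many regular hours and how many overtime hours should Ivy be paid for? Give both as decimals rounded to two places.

Mon: 6:26 AM–3:12 PM = 8 h 46 min; less 30 min break → 8 h 16 min
Tue: 9:09 AM–2:21 PM = 5 h 12 min; less 30 min break → 4 h 42 min
Wed: 5:10 AM–9:58 AM = 4 h 48 min; less 30 min break → 4 h 18 min
Thu: 9:15 AM–6:18 PM = 9 h 3 min; less 30 min break → 8 h 33 min
Fri: 7:33 AM–7:05 PM = 11 h 32 min; less 30 min break → 11 h 2 min
Mon reg 8 h 16 min / OT 0 h 0 min; Tue reg 4 h 42 min / OT 0 h 0 min; Wed reg 4 h 18 min / OT 0 h 0 min; Thu reg 8 h 33 min / OT 0 h 0 min; Fri reg 9 h 0 min / OT 2 h 2 min.
Totals: regular 34 h 49 min, overtime 2 h 2 min.

Regular 34.82 hours, overtime 2.03 hours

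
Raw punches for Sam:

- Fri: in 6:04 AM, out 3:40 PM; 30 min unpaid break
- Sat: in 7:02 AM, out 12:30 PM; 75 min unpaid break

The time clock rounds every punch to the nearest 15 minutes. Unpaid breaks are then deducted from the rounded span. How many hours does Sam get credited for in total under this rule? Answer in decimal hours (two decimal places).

13.50 hours

Fri: in 6:04 AM→6:00 AM, out 3:40 PM→3:45 PM; 9 h 45 min − 30 min = 9 h 15 min
Sat: in 7:02 AM→7:00 AM, out 12:30 PM→12:30 PM; 5 h 30 min − 75 min = 4 h 15 min
Total credited: 13 h 30 min.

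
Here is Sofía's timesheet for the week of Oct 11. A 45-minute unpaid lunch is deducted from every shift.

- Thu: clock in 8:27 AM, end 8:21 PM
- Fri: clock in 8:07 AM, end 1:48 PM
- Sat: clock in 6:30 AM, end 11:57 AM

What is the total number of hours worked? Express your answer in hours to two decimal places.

20.78 hours

Thu: 8:27 AM–8:21 PM = 11 h 54 min; less 45 min break → 11 h 9 min
Fri: 8:07 AM–1:48 PM = 5 h 41 min; less 45 min break → 4 h 56 min
Sat: 6:30 AM–11:57 AM = 5 h 27 min; less 45 min break → 4 h 42 min
Total: 11 h 9 min + 4 h 56 min + 4 h 42 min = 20 h 47 min.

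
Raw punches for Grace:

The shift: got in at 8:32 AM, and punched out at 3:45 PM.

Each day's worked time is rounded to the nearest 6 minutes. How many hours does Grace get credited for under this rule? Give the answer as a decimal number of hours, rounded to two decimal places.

7.20 hours

The shift: 8:32 AM–3:45 PM = 7 h 13 min → rounds to 7 h 12 min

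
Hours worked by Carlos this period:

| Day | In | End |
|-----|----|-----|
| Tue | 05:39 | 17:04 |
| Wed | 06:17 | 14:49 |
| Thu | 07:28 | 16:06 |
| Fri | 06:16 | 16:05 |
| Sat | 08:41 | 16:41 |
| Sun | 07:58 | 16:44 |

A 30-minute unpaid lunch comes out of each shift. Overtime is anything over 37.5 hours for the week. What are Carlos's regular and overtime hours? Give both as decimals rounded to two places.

Regular 37.50 hours, overtime 14.67 hours

Tue: 05:39–17:04 = 11 h 25 min; less 30 min break → 10 h 55 min
Wed: 06:17–14:49 = 8 h 32 min; less 30 min break → 8 h 2 min
Thu: 07:28–16:06 = 8 h 38 min; less 30 min break → 8 h 8 min
Fri: 06:16–16:05 = 9 h 49 min; less 30 min break → 9 h 19 min
Sat: 08:41–16:41 = 8 h 0 min; less 30 min break → 7 h 30 min
Sun: 07:58–16:44 = 8 h 46 min; less 30 min break → 8 h 16 min
Total worked: 52 h 10 min = 52.17 h.
Threshold 37.5 h → overtime 14 h 40 min, regular 37 h 30 min.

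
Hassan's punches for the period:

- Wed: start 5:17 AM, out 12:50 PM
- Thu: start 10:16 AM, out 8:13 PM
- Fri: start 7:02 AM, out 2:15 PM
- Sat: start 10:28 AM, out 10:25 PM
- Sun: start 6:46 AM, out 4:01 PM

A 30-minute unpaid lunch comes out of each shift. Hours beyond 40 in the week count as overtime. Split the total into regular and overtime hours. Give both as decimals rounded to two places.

Wed: 5:17 AM–12:50 PM = 7 h 33 min; less 30 min break → 7 h 3 min
Thu: 10:16 AM–8:13 PM = 9 h 57 min; less 30 min break → 9 h 27 min
Fri: 7:02 AM–2:15 PM = 7 h 13 min; less 30 min break → 6 h 43 min
Sat: 10:28 AM–10:25 PM = 11 h 57 min; less 30 min break → 11 h 27 min
Sun: 6:46 AM–4:01 PM = 9 h 15 min; less 30 min break → 8 h 45 min
Total worked: 43 h 25 min = 43.42 h.
Threshold 40 h → overtime 3 h 25 min, regular 40 h 0 min.

Regular 40.00 hours, overtime 3.42 hours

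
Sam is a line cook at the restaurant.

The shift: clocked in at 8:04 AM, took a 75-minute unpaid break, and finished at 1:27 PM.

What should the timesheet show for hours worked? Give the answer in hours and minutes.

4 h 8 min

The shift: 8:04 AM–1:27 PM = 5 h 23 min; less 75 min break → 4 h 8 min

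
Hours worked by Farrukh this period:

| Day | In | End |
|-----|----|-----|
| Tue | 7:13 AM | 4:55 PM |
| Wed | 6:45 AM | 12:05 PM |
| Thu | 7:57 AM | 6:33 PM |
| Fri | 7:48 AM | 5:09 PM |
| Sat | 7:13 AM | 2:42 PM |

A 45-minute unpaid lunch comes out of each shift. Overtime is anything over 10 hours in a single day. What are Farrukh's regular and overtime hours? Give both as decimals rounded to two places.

Tue: 7:13 AM–4:55 PM = 9 h 42 min; less 45 min break → 8 h 57 min
Wed: 6:45 AM–12:05 PM = 5 h 20 min; less 45 min break → 4 h 35 min
Thu: 7:57 AM–6:33 PM = 10 h 36 min; less 45 min break → 9 h 51 min
Fri: 7:48 AM–5:09 PM = 9 h 21 min; less 45 min break → 8 h 36 min
Sat: 7:13 AM–2:42 PM = 7 h 29 min; less 45 min break → 6 h 44 min
Tue reg 8 h 57 min / OT 0 h 0 min; Wed reg 4 h 35 min / OT 0 h 0 min; Thu reg 9 h 51 min / OT 0 h 0 min; Fri reg 8 h 36 min / OT 0 h 0 min; Sat reg 6 h 44 min / OT 0 h 0 min.
Totals: regular 38 h 43 min, overtime 0 h 0 min.

Regular 38.72 hours, overtime 0.00 hours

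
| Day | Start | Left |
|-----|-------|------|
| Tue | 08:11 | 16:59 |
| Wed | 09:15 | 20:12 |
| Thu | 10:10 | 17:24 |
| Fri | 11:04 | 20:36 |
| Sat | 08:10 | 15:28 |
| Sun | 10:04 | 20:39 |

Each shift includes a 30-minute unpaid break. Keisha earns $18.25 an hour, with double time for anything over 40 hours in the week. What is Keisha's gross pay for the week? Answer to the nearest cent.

Tue: 08:11–16:59 = 8 h 48 min; less 30 min break → 8 h 18 min
Wed: 09:15–20:12 = 10 h 57 min; less 30 min break → 10 h 27 min
Thu: 10:10–17:24 = 7 h 14 min; less 30 min break → 6 h 44 min
Fri: 11:04–20:36 = 9 h 32 min; less 30 min break → 9 h 2 min
Sat: 08:10–15:28 = 7 h 18 min; less 30 min break → 6 h 48 min
Sun: 10:04–20:39 = 10 h 35 min; less 30 min break → 10 h 5 min
Total worked: 51 h 24 min = 3084 min.
Regular 40 h 0 min = 2400 min at $18.25/h; overtime 11 h 24 min = 684 min at $36.50/h.
Pay = (2400 × $18.25 + 684 × $36.50) ÷ 60 = $1146.10.

$1146.10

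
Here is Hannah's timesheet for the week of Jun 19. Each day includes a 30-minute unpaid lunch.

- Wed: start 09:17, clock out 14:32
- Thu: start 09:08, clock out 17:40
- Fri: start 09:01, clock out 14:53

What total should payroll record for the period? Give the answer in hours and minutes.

Wed: 09:17–14:32 = 5 h 15 min; less 30 min break → 4 h 45 min
Thu: 09:08–17:40 = 8 h 32 min; less 30 min break → 8 h 2 min
Fri: 09:01–14:53 = 5 h 52 min; less 30 min break → 5 h 22 min
Total: 4 h 45 min + 8 h 2 min + 5 h 22 min = 18 h 9 min.

18 h 9 min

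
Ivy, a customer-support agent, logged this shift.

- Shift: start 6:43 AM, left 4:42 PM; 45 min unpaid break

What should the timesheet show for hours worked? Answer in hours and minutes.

9 h 14 min

Shift: 6:43 AM–4:42 PM = 9 h 59 min; less 45 min break → 9 h 14 min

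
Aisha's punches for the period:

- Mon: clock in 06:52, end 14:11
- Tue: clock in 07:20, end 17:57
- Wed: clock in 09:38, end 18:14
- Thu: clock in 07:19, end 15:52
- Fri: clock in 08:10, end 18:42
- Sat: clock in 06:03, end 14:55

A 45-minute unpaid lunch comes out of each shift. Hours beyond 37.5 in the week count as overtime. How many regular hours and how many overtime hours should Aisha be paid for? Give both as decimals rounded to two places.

Regular 37.50 hours, overtime 12.48 hours

Mon: 06:52–14:11 = 7 h 19 min; less 45 min break → 6 h 34 min
Tue: 07:20–17:57 = 10 h 37 min; less 45 min break → 9 h 52 min
Wed: 09:38–18:14 = 8 h 36 min; less 45 min break → 7 h 51 min
Thu: 07:19–15:52 = 8 h 33 min; less 45 min break → 7 h 48 min
Fri: 08:10–18:42 = 10 h 32 min; less 45 min break → 9 h 47 min
Sat: 06:03–14:55 = 8 h 52 min; less 45 min break → 8 h 7 min
Total worked: 49 h 59 min = 49.98 h.
Threshold 37.5 h → overtime 12 h 29 min, regular 37 h 30 min.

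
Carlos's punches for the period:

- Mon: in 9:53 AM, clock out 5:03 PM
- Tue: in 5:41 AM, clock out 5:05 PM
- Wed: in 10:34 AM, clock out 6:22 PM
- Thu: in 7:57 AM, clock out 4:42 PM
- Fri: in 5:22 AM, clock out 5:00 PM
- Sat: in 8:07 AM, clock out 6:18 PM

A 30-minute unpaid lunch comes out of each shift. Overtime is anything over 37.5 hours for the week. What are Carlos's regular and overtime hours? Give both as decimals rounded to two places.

Regular 37.50 hours, overtime 16.43 hours

Mon: 9:53 AM–5:03 PM = 7 h 10 min; less 30 min break → 6 h 40 min
Tue: 5:41 AM–5:05 PM = 11 h 24 min; less 30 min break → 10 h 54 min
Wed: 10:34 AM–6:22 PM = 7 h 48 min; less 30 min break → 7 h 18 min
Thu: 7:57 AM–4:42 PM = 8 h 45 min; less 30 min break → 8 h 15 min
Fri: 5:22 AM–5:00 PM = 11 h 38 min; less 30 min break → 11 h 8 min
Sat: 8:07 AM–6:18 PM = 10 h 11 min; less 30 min break → 9 h 41 min
Total worked: 53 h 56 min = 53.93 h.
Threshold 37.5 h → overtime 16 h 26 min, regular 37 h 30 min.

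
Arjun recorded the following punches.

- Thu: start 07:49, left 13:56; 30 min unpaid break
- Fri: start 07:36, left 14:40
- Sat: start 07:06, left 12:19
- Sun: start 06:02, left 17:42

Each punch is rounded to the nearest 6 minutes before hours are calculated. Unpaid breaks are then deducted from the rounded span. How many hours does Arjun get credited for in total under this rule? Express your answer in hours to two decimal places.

Thu: in 07:49→07:48, out 13:56→13:54; 6 h 6 min − 30 min = 5 h 36 min
Fri: in 07:36→07:36, out 14:40→14:42; 7 h 6 min
Sat: in 07:06→07:06, out 12:19→12:18; 5 h 12 min
Sun: in 06:02→06:00, out 17:42→17:42; 11 h 42 min
Total credited: 29 h 36 min.

29.60 hours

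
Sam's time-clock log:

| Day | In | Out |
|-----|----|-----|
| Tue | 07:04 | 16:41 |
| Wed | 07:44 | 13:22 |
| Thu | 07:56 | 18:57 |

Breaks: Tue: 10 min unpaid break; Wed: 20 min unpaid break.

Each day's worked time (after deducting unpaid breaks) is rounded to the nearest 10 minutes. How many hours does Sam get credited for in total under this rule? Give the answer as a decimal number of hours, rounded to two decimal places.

Tue: 07:04–16:41 = 9 h 37 min − 10 min = 9 h 27 min → rounds to 9 h 30 min
Wed: 07:44–13:22 = 5 h 38 min − 20 min = 5 h 18 min → rounds to 5 h 20 min
Thu: 07:56–18:57 = 11 h 1 min → rounds to 11 h 0 min
Total credited: 25 h 50 min.

25.83 hours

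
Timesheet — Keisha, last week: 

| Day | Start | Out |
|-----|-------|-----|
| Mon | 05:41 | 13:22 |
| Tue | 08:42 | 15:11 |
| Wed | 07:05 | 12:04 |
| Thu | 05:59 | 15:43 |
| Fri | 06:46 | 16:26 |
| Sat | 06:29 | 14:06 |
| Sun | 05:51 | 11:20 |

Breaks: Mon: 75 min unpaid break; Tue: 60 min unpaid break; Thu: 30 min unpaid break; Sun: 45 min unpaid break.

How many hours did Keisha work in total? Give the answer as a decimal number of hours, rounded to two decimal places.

Mon: 05:41–13:22 = 7 h 41 min; less 75 min break → 6 h 26 min
Tue: 08:42–15:11 = 6 h 29 min; less 60 min break → 5 h 29 min
Wed: 07:05–12:04 = 4 h 59 min
Thu: 05:59–15:43 = 9 h 44 min; less 30 min break → 9 h 14 min
Fri: 06:46–16:26 = 9 h 40 min
Sat: 06:29–14:06 = 7 h 37 min
Sun: 05:51–11:20 = 5 h 29 min; less 45 min break → 4 h 44 min
Total: 6 h 26 min + 5 h 29 min + 4 h 59 min + 9 h 14 min + 9 h 40 min + 7 h 37 min + 4 h 44 min = 48 h 9 min.

48.15 hours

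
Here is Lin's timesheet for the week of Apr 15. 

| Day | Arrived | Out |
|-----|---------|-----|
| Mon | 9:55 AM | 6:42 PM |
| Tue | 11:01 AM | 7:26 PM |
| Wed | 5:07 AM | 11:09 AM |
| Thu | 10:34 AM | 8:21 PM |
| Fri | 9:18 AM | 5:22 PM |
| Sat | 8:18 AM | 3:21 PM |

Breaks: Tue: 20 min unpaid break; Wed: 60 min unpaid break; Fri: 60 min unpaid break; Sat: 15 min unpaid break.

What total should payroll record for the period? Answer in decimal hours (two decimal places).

Mon: 9:55 AM–6:42 PM = 8 h 47 min
Tue: 11:01 AM–7:26 PM = 8 h 25 min; less 20 min break → 8 h 5 min
Wed: 5:07 AM–11:09 AM = 6 h 2 min; less 60 min break → 5 h 2 min
Thu: 10:34 AM–8:21 PM = 9 h 47 min
Fri: 9:18 AM–5:22 PM = 8 h 4 min; less 60 min break → 7 h 4 min
Sat: 8:18 AM–3:21 PM = 7 h 3 min; less 15 min break → 6 h 48 min
Total: 8 h 47 min + 8 h 5 min + 5 h 2 min + 9 h 47 min + 7 h 4 min + 6 h 48 min = 45 h 33 min.

45.55 hours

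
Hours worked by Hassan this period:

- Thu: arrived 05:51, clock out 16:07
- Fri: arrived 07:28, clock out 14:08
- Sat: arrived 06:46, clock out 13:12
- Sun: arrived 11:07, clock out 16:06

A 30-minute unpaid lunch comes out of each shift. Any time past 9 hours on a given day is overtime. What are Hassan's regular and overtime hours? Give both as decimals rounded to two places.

Regular 25.58 hours, overtime 0.77 hours

Thu: 05:51–16:07 = 10 h 16 min; less 30 min break → 9 h 46 min
Fri: 07:28–14:08 = 6 h 40 min; less 30 min break → 6 h 10 min
Sat: 06:46–13:12 = 6 h 26 min; less 30 min break → 5 h 56 min
Sun: 11:07–16:06 = 4 h 59 min; less 30 min break → 4 h 29 min
Thu reg 9 h 0 min / OT 0 h 46 min; Fri reg 6 h 10 min / OT 0 h 0 min; Sat reg 5 h 56 min / OT 0 h 0 min; Sun reg 4 h 29 min / OT 0 h 0 min.
Totals: regular 25 h 35 min, overtime 0 h 46 min.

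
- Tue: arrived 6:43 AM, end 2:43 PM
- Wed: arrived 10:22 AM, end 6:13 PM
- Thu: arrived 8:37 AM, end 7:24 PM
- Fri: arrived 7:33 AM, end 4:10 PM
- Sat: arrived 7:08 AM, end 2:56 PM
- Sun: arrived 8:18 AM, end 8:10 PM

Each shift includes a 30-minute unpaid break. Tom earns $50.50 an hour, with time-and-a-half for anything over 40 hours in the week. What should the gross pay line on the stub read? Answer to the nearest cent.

Tue: 6:43 AM–2:43 PM = 8 h 0 min; less 30 min break → 7 h 30 min
Wed: 10:22 AM–6:13 PM = 7 h 51 min; less 30 min break → 7 h 21 min
Thu: 8:37 AM–7:24 PM = 10 h 47 min; less 30 min break → 10 h 17 min
Fri: 7:33 AM–4:10 PM = 8 h 37 min; less 30 min break → 8 h 7 min
Sat: 7:08 AM–2:56 PM = 7 h 48 min; less 30 min break → 7 h 18 min
Sun: 8:18 AM–8:10 PM = 11 h 52 min; less 30 min break → 11 h 22 min
Total worked: 51 h 55 min = 3115 min.
Regular 40 h 0 min = 2400 min at $50.50/h; overtime 11 h 55 min = 715 min at $75.75/h.
Pay = (2400 × $50.50 + 715 × $75.75) ÷ 60 = $2922.69.

$2922.69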